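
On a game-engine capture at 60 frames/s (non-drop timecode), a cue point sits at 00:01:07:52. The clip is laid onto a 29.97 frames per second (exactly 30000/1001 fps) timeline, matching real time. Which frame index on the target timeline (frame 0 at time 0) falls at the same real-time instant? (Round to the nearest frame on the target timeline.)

Source frame index: (0×3600 + 1×60 + 7) × 60 + 52 = 4072.
Real time: 4072 / (60) = 1018/15 s.
Target frame: (1018/15) × (30000/1001) = 2036000/1001 ≈ 2033.966 → 2034.

frame 2034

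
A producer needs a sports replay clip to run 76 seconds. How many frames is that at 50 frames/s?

3800 frames

Frames = 76 × 50 = 3800.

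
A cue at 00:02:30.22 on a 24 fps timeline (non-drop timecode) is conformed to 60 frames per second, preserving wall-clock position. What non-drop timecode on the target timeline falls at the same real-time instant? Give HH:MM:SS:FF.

00:02:30:55

Source frame index: (0×3600 + 2×60 + 30) × 24 + 22 = 3622.
Real time: 3622 / (24) = 1811/12 s.
Target frame: (1811/12) × (60) = 9055.
At 60 labels/s: frame 9055 → 00:02:30:55.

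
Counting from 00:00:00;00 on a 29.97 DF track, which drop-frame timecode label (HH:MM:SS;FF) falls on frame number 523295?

Ten DF minutes hold 17982 frames, so frame 523295 lies in block 29 (frames 521478–539459) with 1817 frames into that block.
The block's first minute is 1800 frames and the rest 1798 each; 1817 frames reaches minute 1, so 29 × 18 + 1 × 2 = 524 labels have been skipped so far.
Adding those back, label number 523295 + 524 = 523819 at 30 labels/s is 17460 s + 19 f = 4 h 51 min 0 s frame 19, i.e. 04:51:00;19.

04:51:00;19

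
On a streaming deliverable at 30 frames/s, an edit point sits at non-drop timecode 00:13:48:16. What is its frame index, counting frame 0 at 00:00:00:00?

frame 24856

Total seconds to the label: (0 × 3600 + 13 × 60 + 48) = 828.
Frame index = 828 × 30 + 16 = 24856.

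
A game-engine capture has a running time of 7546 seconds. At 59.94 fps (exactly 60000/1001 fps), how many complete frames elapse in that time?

452307 frames

Frames = 7546 × 60000/1001 = 5880000/13 ≈ 452307.6923.
Complete frames: 452307.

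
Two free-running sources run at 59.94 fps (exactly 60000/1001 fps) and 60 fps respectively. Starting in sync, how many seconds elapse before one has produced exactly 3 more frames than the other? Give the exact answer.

50.05 seconds

The gap grows by |60 − 60000/1001| = 60/1001 frames per second.
Time for a 3-frame gap: 3 ÷ (60/1001) = 50.05 s.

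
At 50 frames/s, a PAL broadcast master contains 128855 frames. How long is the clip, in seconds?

2577.1 seconds

Running time = 128855 / (50) = 2577.1 s.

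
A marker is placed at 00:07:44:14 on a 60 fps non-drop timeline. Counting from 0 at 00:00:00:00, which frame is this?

27854

Total seconds to the label: (0 × 3600 + 7 × 60 + 44) = 464.
Frame index = 464 × 60 + 14 = 27854.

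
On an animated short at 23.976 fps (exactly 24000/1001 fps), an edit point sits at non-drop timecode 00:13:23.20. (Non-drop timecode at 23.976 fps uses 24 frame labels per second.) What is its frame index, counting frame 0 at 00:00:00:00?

Total seconds to the label: (0 × 3600 + 13 × 60 + 23) = 803.
Frame index = 803 × 24 + 20 = 19292.

19292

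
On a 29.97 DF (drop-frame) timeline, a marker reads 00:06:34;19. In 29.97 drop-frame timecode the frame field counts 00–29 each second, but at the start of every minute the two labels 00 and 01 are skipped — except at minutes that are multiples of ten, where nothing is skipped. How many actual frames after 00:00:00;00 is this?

Complete 10-minute blocks: 0, each 17982 frames → 0.
Remaining 6 whole minutes in the current block: 1800 + 5 × 1798 = 10790 frames.
Within the current minute: 34 × 30 + 19 − 2 = 1037 (labels ;00/;01 skipped at this minute). Total = 0 + 10790 + 1037 = 11827.

11827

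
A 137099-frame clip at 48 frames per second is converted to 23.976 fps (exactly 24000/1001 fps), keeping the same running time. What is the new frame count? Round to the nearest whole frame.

Frames at target rate = 137099 × (24000/1001) / (48) = 68549500/1001 ≈ 68481.019.
Nearest whole frame: 68481.

68481 frames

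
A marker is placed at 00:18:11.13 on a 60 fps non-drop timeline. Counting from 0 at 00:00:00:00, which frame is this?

Total seconds to the label: (0 × 3600 + 18 × 60 + 11) = 1091.
Frame index = 1091 × 60 + 13 = 65473.

frame 65473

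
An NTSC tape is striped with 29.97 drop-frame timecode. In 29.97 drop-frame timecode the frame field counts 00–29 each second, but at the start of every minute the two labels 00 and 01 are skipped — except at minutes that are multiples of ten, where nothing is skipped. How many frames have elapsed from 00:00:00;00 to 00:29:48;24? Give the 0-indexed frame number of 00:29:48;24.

Complete 10-minute blocks: 2, each 17982 frames → 35964.
Remaining 9 whole minutes in the current block: 1800 + 8 × 1798 = 16184 frames.
Within the current minute: 48 × 30 + 24 − 2 = 1462 (labels ;00/;01 skipped at this minute). Total = 35964 + 16184 + 1462 = 53610.

53610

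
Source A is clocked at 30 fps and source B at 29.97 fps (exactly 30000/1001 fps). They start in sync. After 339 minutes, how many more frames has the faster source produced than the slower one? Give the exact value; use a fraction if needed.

339 min = 20340 s.
A emits 30 × 20340 = 610200 frames; B emits 30000/1001 × 20340 = 610200000/1001.
Difference = 610200/1001 frames (≈ 609.5904); B is behind A.

610200/1001 frames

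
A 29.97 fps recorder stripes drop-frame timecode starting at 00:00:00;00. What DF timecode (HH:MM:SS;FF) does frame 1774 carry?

Each 10-minute DF block holds 10 × 60 × 30 − 9 × 2 = 17982 frames. 1774 ÷ 17982 → 0 full blocks, remainder 1774.
Within the partial block the first minute is 1800 frames and each further minute 1798, so 0 further minute boundaries passed. Total skipped labels = 18 × 0 + 2 × 0 = 0.
Non-drop label index = 1774 + 0 = 1774; at 30 labels/s that is 00:00:59:04, i.e. DF 00:00:59;04.

00:00:59;04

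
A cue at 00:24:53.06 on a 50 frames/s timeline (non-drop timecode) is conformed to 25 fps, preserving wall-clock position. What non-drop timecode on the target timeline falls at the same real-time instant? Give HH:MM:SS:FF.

Source frame index: (0×3600 + 24×60 + 53) × 50 + 6 = 74656.
Real time: 74656 / (50) = 37328/25 s.
Target frame: (37328/25) × (25) = 37328.
At 25 labels/s: frame 37328 → 00:24:53:03.

00:24:53:03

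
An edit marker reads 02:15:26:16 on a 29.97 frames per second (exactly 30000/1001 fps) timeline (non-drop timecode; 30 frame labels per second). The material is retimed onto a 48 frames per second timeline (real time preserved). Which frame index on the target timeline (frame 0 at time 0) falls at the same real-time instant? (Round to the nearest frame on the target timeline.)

Source frame index: (2×3600 + 15×60 + 26) × 30 + 16 = 243796.
Real time: 243796 / (30000/1001) = 61009949/7500 s.
Target frame: (61009949/7500) × (48) = 244039796/625 ≈ 390463.674 → 390464.

frame 390464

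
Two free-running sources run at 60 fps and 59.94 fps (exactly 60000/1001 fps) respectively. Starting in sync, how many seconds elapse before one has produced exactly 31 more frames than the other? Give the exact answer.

31031/60 seconds

The gap grows by |60000/1001 − 60| = 60/1001 frames per second.
Time for a 31-frame gap: 31 ÷ (60/1001) = 31031/60 s.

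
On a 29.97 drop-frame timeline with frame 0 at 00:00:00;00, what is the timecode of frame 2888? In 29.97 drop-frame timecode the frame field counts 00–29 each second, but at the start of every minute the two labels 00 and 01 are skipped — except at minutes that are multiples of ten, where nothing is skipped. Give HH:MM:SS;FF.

Ten DF minutes hold 17982 frames, so frame 2888 lies in block 0 (frames 0–17981) with 2888 frames into that block.
The block's first minute is 1800 frames and the rest 1798 each; 2888 frames reaches minute 1, so 0 × 18 + 1 × 2 = 2 labels have been skipped so far.
Adding those back, label number 2888 + 2 = 2890 at 30 labels/s is 96 s + 10 f = 0 h 1 min 36 s frame 10, i.e. 00:01:36;10.

00:01:36;10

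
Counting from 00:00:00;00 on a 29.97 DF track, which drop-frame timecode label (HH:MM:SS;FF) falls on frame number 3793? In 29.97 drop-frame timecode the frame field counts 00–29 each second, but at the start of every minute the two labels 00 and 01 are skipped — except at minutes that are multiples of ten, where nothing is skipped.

Ten DF minutes hold 17982 frames, so frame 3793 lies in block 0 (frames 0–17981) with 3793 frames into that block.
The block's first minute is 1800 frames and the rest 1798 each; 3793 frames reaches minute 2, so 0 × 18 + 2 × 2 = 4 labels have been skipped so far.
Adding those back, label number 3793 + 4 = 3797 at 30 labels/s is 126 s + 17 f = 0 h 2 min 6 s frame 17, i.e. 00:02:06;17.

00:02:06;17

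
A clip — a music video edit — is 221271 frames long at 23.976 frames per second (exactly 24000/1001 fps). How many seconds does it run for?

9228.844625 seconds

Running time = 221271 / (24000/1001) = 9228.844625 s.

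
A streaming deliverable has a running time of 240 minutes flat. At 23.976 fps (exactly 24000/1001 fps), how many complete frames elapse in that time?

240 min = 14400 s.
Frames = 14400 × 24000/1001 = 345600000/1001 ≈ 345254.7453.
Complete frames: 345254.

345254 frames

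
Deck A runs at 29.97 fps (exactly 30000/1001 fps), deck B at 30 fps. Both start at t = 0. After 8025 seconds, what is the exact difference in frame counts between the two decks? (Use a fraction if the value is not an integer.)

240750/1001 frames

A emits 30000/1001 × 8025 = 240750000/1001 frames; B emits 30 × 8025 = 240750.
Difference = 240750/1001 frames (≈ 240.5095); B is ahead of A.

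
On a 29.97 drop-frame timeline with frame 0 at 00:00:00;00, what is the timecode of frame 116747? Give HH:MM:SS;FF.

01:04:55;13

Each 10-minute DF block holds 10 × 60 × 30 − 9 × 2 = 17982 frames. 116747 ÷ 17982 → 6 full blocks, remainder 8855.
Within the partial block the first minute is 1800 frames and each further minute 1798, so 4 further minute boundaries passed. Total skipped labels = 18 × 6 + 2 × 4 = 116.
Non-drop label index = 116747 + 116 = 116863; at 30 labels/s that is 01:04:55:13, i.e. DF 01:04:55;13.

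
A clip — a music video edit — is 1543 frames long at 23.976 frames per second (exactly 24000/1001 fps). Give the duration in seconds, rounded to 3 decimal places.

64.356 seconds

Running time = 1543 × 1001/24000 = 1544543/24000 s ≈ 64.356 s.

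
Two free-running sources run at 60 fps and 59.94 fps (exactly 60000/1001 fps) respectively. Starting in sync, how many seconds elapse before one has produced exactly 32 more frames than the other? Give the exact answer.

The gap grows by |60000/1001 − 60| = 60/1001 frames per second.
Time for a 32-frame gap: 32 ÷ (60/1001) = 8008/15 s.

8008/15 seconds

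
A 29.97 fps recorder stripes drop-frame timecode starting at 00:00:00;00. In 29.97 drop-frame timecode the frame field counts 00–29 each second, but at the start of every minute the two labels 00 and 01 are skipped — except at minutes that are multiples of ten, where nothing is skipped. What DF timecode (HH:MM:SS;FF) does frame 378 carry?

00:00:12;18

Ten DF minutes hold 17982 frames, so frame 378 lies in block 0 (frames 0–17981) with 378 frames into that block.
The block's first minute is 1800 frames and the rest 1798 each; 378 frames reaches minute 0, so 0 × 18 + 0 × 2 = 0 labels have been skipped so far.
Adding those back, label number 378 + 0 = 378 at 30 labels/s is 12 s + 18 f = 0 h 0 min 12 s frame 18, i.e. 00:00:12;18.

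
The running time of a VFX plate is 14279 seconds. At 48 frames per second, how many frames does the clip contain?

685392 frames

Frames = 14279 × 48 = 685392.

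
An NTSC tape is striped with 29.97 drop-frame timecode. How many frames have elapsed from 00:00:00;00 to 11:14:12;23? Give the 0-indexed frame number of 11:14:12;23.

As if non-drop at 30 labels/s: (11 × 3600 + 14 × 60 + 12) × 30 + 23 = 1213583.
Minute boundaries passed: 674; those not divisible by 10: 674 − 67 = 607; dropped labels = 2 × 607 = 1214.
Actual frame index = 1213583 − 1214 = 1212369.

1212369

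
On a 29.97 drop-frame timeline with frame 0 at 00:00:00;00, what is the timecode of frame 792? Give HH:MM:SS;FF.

00:00:26;12

Each 10-minute DF block holds 10 × 60 × 30 − 9 × 2 = 17982 frames. 792 ÷ 17982 → 0 full blocks, remainder 792.
Within the partial block the first minute is 1800 frames and each further minute 1798, so 0 further minute boundaries passed. Total skipped labels = 18 × 0 + 2 × 0 = 0.
Non-drop label index = 792 + 0 = 792; at 30 labels/s that is 00:00:26:12, i.e. DF 00:00:26;12.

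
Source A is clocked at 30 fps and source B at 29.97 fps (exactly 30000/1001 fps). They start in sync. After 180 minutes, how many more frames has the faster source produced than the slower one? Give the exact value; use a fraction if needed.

180 min = 10800 s.
A emits 30 × 10800 = 324000 frames; B emits 30000/1001 × 10800 = 324000000/1001.
Difference = 324000/1001 frames (≈ 323.6763); B is behind A.

324000/1001 frames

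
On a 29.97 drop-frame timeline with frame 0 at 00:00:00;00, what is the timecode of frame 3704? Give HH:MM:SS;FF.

00:02:03;18

Each 10-minute DF block holds 10 × 60 × 30 − 9 × 2 = 17982 frames. 3704 ÷ 17982 → 0 full blocks, remainder 3704.
Within the partial block the first minute is 1800 frames and each further minute 1798, so 2 further minute boundaries passed. Total skipped labels = 18 × 0 + 2 × 2 = 4.
Non-drop label index = 3704 + 4 = 3708; at 30 labels/s that is 00:02:03:18, i.e. DF 00:02:03;18.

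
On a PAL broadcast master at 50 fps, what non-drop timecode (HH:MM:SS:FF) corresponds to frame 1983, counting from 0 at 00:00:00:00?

00:00:39:33

1983 ÷ 50 = 39 full seconds, remainder 33 frames.
39 s = 0 h 0 min 39 s.
Timecode: 00:00:39:33.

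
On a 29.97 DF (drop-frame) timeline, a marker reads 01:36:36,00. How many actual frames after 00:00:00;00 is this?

As if non-drop at 30 labels/s: (1 × 3600 + 36 × 60 + 36) × 30 + 0 = 173880.
Minute boundaries passed: 96; those not divisible by 10: 96 − 9 = 87; dropped labels = 2 × 87 = 174.
Actual frame index = 173880 − 174 = 173706.

173706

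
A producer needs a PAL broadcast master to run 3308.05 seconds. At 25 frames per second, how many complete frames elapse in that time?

Frames = 3308.05 × 25 = 330805/4 ≈ 82701.2500.
Complete frames: 82701.

82701 frames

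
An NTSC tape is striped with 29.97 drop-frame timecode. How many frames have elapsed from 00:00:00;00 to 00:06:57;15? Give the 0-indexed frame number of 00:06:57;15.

12513

Complete 10-minute blocks: 0, each 17982 frames → 0.
Remaining 6 whole minutes in the current block: 1800 + 5 × 1798 = 10790 frames.
Within the current minute: 57 × 30 + 15 − 2 = 1723 (labels ;00/;01 skipped at this minute). Total = 0 + 10790 + 1723 = 12513.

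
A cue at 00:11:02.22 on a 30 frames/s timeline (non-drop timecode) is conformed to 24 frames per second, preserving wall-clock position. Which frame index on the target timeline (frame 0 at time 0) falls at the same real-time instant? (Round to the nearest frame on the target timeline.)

Source frame index: (0×3600 + 11×60 + 2) × 30 + 22 = 19882.
Real time: 19882 / (30) = 9941/15 s.
Target frame: (9941/15) × (24) = 79528/5 ≈ 15905.600 → 15906.

frame 15906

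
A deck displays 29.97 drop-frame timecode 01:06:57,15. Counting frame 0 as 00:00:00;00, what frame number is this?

120405

As if non-drop at 30 labels/s: (1 × 3600 + 6 × 60 + 57) × 30 + 15 = 120525.
Minute boundaries passed: 66; those not divisible by 10: 66 − 6 = 60; dropped labels = 2 × 60 = 120.
Actual frame index = 120525 − 120 = 120405.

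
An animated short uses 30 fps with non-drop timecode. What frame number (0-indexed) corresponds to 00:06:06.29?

frame 11009

Total seconds to the label: (0 × 3600 + 6 × 60 + 6) = 366.
Frame index = 366 × 30 + 29 = 11009.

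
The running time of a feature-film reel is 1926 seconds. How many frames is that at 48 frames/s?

92448 frames

Frames = 1926 × 48 = 92448.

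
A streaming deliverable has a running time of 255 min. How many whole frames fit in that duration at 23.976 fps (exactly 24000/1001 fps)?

255 min = 15300 s.
Frames = 15300 × 24000/1001 = 367200000/1001 ≈ 366833.1668.
Complete frames: 366833.

366833 frames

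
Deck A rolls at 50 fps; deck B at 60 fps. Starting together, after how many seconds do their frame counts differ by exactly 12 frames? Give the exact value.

The gap grows by |60 − 50| = 10 frames per second.
Time for a 12-frame gap: 12 ÷ (10) = 1.2 s.

1.2 seconds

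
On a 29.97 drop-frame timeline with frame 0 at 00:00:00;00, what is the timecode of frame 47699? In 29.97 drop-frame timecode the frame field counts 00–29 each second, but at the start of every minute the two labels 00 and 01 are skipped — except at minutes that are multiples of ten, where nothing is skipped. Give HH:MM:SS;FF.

Ten DF minutes hold 17982 frames, so frame 47699 lies in block 2 (frames 35964–53945) with 11735 frames into that block.
The block's first minute is 1800 frames and the rest 1798 each; 11735 frames reaches minute 6, so 2 × 18 + 6 × 2 = 48 labels have been skipped so far.
Adding those back, label number 47699 + 48 = 47747 at 30 labels/s is 1591 s + 17 f = 0 h 26 min 31 s frame 17, i.e. 00:26:31;17.

00:26:31;17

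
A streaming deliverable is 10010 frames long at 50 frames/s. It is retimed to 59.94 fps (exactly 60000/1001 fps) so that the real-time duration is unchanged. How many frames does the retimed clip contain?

12000 frames

Target frames = source frames × (target rate / source rate) = 10010 × (60000/1001)/(50) = 10010 × 1200/1001 = 12000.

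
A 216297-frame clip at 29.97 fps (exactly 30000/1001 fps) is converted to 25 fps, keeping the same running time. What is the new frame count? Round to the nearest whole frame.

Frames at target rate = 216297 × (25) / (30000/1001) = 72171099/400 ≈ 180427.747.
Nearest whole frame: 180428.

180428 frames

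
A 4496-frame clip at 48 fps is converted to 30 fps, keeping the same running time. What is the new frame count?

Target frames = source frames × (target rate / source rate) = 4496 × (30)/(48) = 4496 × 5/8 = 2810.

2810 frames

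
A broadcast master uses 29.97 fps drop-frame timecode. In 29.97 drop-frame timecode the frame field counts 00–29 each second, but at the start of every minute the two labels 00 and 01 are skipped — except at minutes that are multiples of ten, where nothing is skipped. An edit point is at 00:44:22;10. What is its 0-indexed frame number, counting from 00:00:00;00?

Complete 10-minute blocks: 4, each 17982 frames → 71928.
Remaining 4 whole minutes in the current block: 1800 + 3 × 1798 = 7194 frames.
Within the current minute: 22 × 30 + 10 − 2 = 668 (labels ;00/;01 skipped at this minute). Total = 71928 + 7194 + 668 = 79790.

79790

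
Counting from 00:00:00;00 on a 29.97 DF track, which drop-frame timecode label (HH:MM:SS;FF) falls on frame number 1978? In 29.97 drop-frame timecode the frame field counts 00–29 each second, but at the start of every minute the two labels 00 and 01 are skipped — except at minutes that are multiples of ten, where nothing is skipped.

00:01:06;00

Each 10-minute DF block holds 10 × 60 × 30 − 9 × 2 = 17982 frames. 1978 ÷ 17982 → 0 full blocks, remainder 1978.
Within the partial block the first minute is 1800 frames and each further minute 1798, so 1 further minute boundary passed. Total skipped labels = 18 × 0 + 2 × 1 = 2.
Non-drop label index = 1978 + 2 = 1980; at 30 labels/s that is 00:01:06:00, i.e. DF 00:01:06;00.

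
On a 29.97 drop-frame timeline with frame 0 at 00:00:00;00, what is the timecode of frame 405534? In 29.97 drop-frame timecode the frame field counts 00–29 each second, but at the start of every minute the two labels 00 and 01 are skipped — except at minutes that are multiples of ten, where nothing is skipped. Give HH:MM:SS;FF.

Ten DF minutes hold 17982 frames, so frame 405534 lies in block 22 (frames 395604–413585) with 9930 frames into that block.
The block's first minute is 1800 frames and the rest 1798 each; 9930 frames reaches minute 5, so 22 × 18 + 5 × 2 = 406 labels have been skipped so far.
Adding those back, label number 405534 + 406 = 405940 at 30 labels/s is 13531 s + 10 f = 3 h 45 min 31 s frame 10, i.e. 03:45:31;10.

03:45:31;10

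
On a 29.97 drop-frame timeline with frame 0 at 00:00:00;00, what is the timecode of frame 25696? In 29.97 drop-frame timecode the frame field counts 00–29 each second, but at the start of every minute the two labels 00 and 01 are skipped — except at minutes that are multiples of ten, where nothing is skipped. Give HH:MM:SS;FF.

Each 10-minute DF block holds 10 × 60 × 30 − 9 × 2 = 17982 frames. 25696 ÷ 17982 → 1 full block, remainder 7714.
Within the partial block the first minute is 1800 frames and each further minute 1798, so 4 further minute boundaries passed. Total skipped labels = 18 × 1 + 2 × 4 = 26.
Non-drop label index = 25696 + 26 = 25722; at 30 labels/s that is 00:14:17:12, i.e. DF 00:14:17;12.

00:14:17;12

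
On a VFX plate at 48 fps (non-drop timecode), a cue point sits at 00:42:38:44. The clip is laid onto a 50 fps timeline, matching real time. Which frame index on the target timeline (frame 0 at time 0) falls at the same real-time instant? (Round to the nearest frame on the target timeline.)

frame 127946

Source frame index: (0×3600 + 42×60 + 38) × 48 + 44 = 122828.
Real time: 122828 / (48) = 30707/12 s.
Target frame: (30707/12) × (50) = 767675/6 ≈ 127945.833 → 127946.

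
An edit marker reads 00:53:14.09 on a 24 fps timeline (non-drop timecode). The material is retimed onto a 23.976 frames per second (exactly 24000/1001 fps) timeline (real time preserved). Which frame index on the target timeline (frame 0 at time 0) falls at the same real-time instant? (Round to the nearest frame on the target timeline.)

frame 76588

Source frame index: (0×3600 + 53×60 + 14) × 24 + 9 = 76665.
Real time: 76665 / (24) = 25555/8 s.
Target frame: (25555/8) × (24000/1001) = 76665000/1001 ≈ 76588.412 → 76588.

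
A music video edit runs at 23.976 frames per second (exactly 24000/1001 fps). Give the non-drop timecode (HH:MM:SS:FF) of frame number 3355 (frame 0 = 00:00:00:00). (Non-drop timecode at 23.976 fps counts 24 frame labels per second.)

00:02:19:19

3355 ÷ 24 = 139 full seconds, remainder 19 frames.
139 s = 0 h 2 min 19 s.
Timecode: 00:02:19:19.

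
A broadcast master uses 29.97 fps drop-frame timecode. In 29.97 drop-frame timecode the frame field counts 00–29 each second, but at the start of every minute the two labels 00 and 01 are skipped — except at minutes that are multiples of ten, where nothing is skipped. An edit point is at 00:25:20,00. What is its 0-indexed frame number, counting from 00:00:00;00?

45554

As if non-drop at 30 labels/s: (0 × 3600 + 25 × 60 + 20) × 30 + 0 = 45600.
Minute boundaries passed: 25; those not divisible by 10: 25 − 2 = 23; dropped labels = 2 × 23 = 46.
Actual frame index = 45600 − 46 = 45554.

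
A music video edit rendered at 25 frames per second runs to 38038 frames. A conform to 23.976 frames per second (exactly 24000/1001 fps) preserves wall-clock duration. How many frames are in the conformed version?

36480 frames

Target frames = source frames × (target rate / source rate) = 38038 × (24000/1001)/(25) = 38038 × 960/1001 = 36480.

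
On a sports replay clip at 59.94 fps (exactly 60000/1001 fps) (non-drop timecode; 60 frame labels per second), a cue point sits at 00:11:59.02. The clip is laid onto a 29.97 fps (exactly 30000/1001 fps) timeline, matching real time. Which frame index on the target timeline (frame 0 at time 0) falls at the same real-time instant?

frame 21571

Source frame index: (0×3600 + 11×60 + 59) × 60 + 2 = 43142.
Real time: 43142 / (60000/1001) = 21592571/30000 s.
Target frame: (21592571/30000) × (30000/1001) = 21571.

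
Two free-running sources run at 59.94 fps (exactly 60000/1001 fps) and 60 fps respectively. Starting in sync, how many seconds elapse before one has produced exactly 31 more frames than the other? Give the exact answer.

31031/60 seconds

The gap grows by |60 − 60000/1001| = 60/1001 frames per second.
Time for a 31-frame gap: 31 ÷ (60/1001) = 31031/60 s.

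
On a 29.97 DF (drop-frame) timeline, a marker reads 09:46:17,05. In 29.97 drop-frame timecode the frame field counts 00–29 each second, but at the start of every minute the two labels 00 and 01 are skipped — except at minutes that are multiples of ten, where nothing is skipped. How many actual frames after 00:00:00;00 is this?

1054259

As if non-drop at 30 labels/s: (9 × 3600 + 46 × 60 + 17) × 30 + 5 = 1055315.
Minute boundaries passed: 586; those not divisible by 10: 586 − 58 = 528; dropped labels = 2 × 528 = 1056.
Actual frame index = 1055315 − 1056 = 1054259.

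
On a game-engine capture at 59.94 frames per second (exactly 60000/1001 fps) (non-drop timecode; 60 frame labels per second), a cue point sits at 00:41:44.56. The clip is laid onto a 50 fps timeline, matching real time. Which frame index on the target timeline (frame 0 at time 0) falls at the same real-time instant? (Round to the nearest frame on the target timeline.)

Source frame index: (0×3600 + 41×60 + 44) × 60 + 56 = 150296.
Real time: 150296 / (60000/1001) = 18805787/7500 s.
Target frame: (18805787/7500) × (50) = 18805787/150 ≈ 125371.913 → 125372.

frame 125372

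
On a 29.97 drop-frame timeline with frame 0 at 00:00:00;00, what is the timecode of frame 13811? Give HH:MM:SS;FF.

Ten DF minutes hold 17982 frames, so frame 13811 lies in block 0 (frames 0–17981) with 13811 frames into that block.
The block's first minute is 1800 frames and the rest 1798 each; 13811 frames reaches minute 7, so 0 × 18 + 7 × 2 = 14 labels have been skipped so far.
Adding those back, label number 13811 + 14 = 13825 at 30 labels/s is 460 s + 25 f = 0 h 7 min 40 s frame 25, i.e. 00:07:40;25.

00:07:40;25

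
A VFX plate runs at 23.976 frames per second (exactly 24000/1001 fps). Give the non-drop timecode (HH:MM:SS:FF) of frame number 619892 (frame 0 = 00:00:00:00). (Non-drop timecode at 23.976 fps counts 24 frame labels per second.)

07:10:28:20

619892 ÷ 24 = 25828 full seconds, remainder 20 frames.
25828 s = 7 h 10 min 28 s.
Timecode: 07:10:28:20.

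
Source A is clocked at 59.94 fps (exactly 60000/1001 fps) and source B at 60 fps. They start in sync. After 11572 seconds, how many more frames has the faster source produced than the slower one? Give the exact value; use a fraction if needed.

A emits 60000/1001 × 11572 = 63120000/91 frames; B emits 60 × 11572 = 694320.
Difference = 63120/91 frames (≈ 693.6264); B is ahead of A.

63120/91 frames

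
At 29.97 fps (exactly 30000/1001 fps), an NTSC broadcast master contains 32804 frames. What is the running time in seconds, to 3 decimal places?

1094.560 seconds

Running time = 32804 × 1001/30000 = 8209201/7500 s ≈ 1094.560 s.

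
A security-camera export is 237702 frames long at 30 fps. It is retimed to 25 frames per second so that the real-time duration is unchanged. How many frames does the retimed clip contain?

Target frames = source frames × (target rate / source rate) = 237702 × (25)/(30) = 237702 × 5/6 = 198085.

198085 frames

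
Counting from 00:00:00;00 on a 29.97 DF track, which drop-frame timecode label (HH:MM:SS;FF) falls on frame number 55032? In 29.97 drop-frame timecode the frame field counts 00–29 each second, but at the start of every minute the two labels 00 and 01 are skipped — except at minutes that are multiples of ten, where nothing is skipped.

Ten DF minutes hold 17982 frames, so frame 55032 lies in block 3 (frames 53946–71927) with 1086 frames into that block.
The block's first minute is 1800 frames and the rest 1798 each; 1086 frames reaches minute 0, so 3 × 18 + 0 × 2 = 54 labels have been skipped so far.
Adding those back, label number 55032 + 54 = 55086 at 30 labels/s is 1836 s + 6 f = 0 h 30 min 36 s frame 6, i.e. 00:30:36;06.

00:30:36;06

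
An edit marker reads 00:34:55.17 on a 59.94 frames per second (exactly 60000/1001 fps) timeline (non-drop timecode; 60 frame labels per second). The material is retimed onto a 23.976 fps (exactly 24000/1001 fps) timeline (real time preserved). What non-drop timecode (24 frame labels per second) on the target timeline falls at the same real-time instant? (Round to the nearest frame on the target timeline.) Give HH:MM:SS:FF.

Source frame index: (0×3600 + 34×60 + 55) × 60 + 17 = 125717.
Real time: 125717 / (60000/1001) = 125842717/60000 s.
Target frame: (125842717/60000) × (24000/1001) = 251434/5 ≈ 50286.800 → 50287.
At 24 labels/s: frame 50287 → 00:34:55:07.

00:34:55:07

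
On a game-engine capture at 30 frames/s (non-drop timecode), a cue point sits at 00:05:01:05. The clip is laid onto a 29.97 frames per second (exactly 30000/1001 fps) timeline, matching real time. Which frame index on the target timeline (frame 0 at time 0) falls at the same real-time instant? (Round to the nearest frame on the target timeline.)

Source frame index: (0×3600 + 5×60 + 1) × 30 + 5 = 9035.
Real time: 9035 / (30) = 1807/6 s.
Target frame: (1807/6) × (30000/1001) = 695000/77 ≈ 9025.974 → 9026.

frame 9026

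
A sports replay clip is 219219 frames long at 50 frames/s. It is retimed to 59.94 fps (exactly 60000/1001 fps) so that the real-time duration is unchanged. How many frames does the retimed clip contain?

262800 frames

Target frames = source frames × (target rate / source rate) = 219219 × (60000/1001)/(50) = 219219 × 1200/1001 = 262800.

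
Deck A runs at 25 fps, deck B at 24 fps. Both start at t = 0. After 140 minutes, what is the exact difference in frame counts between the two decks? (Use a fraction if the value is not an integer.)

8400 frames

140 min = 8400 s.
A emits 25 × 8400 = 210000 frames; B emits 24 × 8400 = 201600.
Difference = 8400 frames; B is behind A.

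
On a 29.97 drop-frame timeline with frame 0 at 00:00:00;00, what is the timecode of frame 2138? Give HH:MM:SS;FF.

00:01:11;10

Each 10-minute DF block holds 10 × 60 × 30 − 9 × 2 = 17982 frames. 2138 ÷ 17982 → 0 full blocks, remainder 2138.
Within the partial block the first minute is 1800 frames and each further minute 1798, so 1 further minute boundary passed. Total skipped labels = 18 × 0 + 2 × 1 = 2.
Non-drop label index = 2138 + 2 = 2140; at 30 labels/s that is 00:01:11:10, i.e. DF 00:01:11;10.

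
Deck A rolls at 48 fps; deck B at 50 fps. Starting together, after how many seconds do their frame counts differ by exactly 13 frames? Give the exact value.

6.5 seconds

The gap grows by |50 − 48| = 2 frames per second.
Time for a 13-frame gap: 13 ÷ (2) = 6.5 s.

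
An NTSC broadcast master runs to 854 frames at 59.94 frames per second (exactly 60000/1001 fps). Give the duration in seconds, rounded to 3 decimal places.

14.248 seconds

Running time = 854 × 1001/60000 = 427427/30000 s ≈ 14.248 s.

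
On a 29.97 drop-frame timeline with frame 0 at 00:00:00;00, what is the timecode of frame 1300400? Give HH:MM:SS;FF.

Ten DF minutes hold 17982 frames, so frame 1300400 lies in block 72 (frames 1294704–1312685) with 5696 frames into that block.
The block's first minute is 1800 frames and the rest 1798 each; 5696 frames reaches minute 3, so 72 × 18 + 3 × 2 = 1302 labels have been skipped so far.
Adding those back, label number 1300400 + 1302 = 1301702 at 30 labels/s is 43390 s + 2 f = 12 h 3 min 10 s frame 2, i.e. 12:03:10;02.

12:03:10;02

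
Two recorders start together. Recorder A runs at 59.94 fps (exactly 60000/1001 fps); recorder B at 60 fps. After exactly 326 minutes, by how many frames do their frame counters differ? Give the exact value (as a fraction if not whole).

1173600/1001 frames

326 min = 19560 s.
A emits 60000/1001 × 19560 = 1173600000/1001 frames; B emits 60 × 19560 = 1173600.
Difference = 1173600/1001 frames (≈ 1172.4276); B is ahead of A.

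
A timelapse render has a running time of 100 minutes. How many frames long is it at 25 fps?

100 min = 6000 s.
Frames = 6000 × 25 = 150000.

150000 frames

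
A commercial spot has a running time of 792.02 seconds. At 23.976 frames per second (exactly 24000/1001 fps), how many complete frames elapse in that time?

Frames = 792.02 × 24000/1001 = 19008480/1001 ≈ 18989.4905.
Complete frames: 18989.

18989 frames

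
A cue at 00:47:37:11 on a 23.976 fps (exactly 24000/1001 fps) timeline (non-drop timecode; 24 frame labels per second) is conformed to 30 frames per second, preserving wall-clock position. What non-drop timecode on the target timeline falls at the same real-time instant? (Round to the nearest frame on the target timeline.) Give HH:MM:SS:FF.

00:47:40:09

Source frame index: (0×3600 + 47×60 + 37) × 24 + 11 = 68579.
Real time: 68579 / (24000/1001) = 68647579/24000 s.
Target frame: (68647579/24000) × (30) = 68647579/800 ≈ 85809.474 → 85809.
At 30 labels/s: frame 85809 → 00:47:40:09.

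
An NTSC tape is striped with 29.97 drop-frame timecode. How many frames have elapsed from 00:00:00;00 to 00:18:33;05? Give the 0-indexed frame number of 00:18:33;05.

As if non-drop at 30 labels/s: (0 × 3600 + 18 × 60 + 33) × 30 + 5 = 33395.
Minute boundaries passed: 18; those not divisible by 10: 18 − 1 = 17; dropped labels = 2 × 17 = 34.
Actual frame index = 33395 − 34 = 33361.

33361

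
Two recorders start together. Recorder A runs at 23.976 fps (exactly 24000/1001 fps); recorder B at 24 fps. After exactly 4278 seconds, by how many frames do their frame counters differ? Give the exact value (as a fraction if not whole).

A emits 24000/1001 × 4278 = 102672000/1001 frames; B emits 24 × 4278 = 102672.
Difference = 102672/1001 frames (≈ 102.5694); B is ahead of A.

102672/1001 frames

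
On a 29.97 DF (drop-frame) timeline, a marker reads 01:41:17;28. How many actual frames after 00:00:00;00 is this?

As if non-drop at 30 labels/s: (1 × 3600 + 41 × 60 + 17) × 30 + 28 = 182338.
Minute boundaries passed: 101; those not divisible by 10: 101 − 10 = 91; dropped labels = 2 × 91 = 182.
Actual frame index = 182338 − 182 = 182156.

182156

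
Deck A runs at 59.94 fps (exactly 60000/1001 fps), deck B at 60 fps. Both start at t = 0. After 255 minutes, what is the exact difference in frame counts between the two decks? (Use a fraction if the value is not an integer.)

255 min = 15300 s.
A emits 60000/1001 × 15300 = 918000000/1001 frames; B emits 60 × 15300 = 918000.
Difference = 918000/1001 frames (≈ 917.0829); B is ahead of A.

918000/1001 frames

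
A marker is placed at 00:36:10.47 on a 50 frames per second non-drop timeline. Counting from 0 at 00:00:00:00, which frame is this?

frame 108547

Total seconds to the label: (0 × 3600 + 36 × 60 + 10) = 2170.
Frame index = 2170 × 50 + 47 = 108547.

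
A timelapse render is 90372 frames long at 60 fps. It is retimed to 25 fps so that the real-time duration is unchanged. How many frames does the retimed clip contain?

Target frames = source frames × (target rate / source rate) = 90372 × (25)/(60) = 90372 × 5/12 = 37655.

37655 frames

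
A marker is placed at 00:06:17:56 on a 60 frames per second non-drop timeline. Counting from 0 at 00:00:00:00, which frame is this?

frame 22676

Total seconds to the label: (0 × 3600 + 6 × 60 + 17) = 377.
Frame index = 377 × 60 + 56 = 22676.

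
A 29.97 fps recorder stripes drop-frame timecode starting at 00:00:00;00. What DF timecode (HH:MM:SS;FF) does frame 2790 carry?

00:01:33;02

Each 10-minute DF block holds 10 × 60 × 30 − 9 × 2 = 17982 frames. 2790 ÷ 17982 → 0 full blocks, remainder 2790.
Within the partial block the first minute is 1800 frames and each further minute 1798, so 1 further minute boundary passed. Total skipped labels = 18 × 0 + 2 × 1 = 2.
Non-drop label index = 2790 + 2 = 2792; at 30 labels/s that is 00:01:33:02, i.e. DF 00:01:33;02.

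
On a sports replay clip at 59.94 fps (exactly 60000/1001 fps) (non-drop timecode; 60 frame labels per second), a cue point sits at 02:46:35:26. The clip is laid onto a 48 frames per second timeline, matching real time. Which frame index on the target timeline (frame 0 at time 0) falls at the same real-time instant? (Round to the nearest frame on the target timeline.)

Source frame index: (2×3600 + 46×60 + 35) × 60 + 26 = 599726.
Real time: 599726 / (60000/1001) = 300162863/30000 s.
Target frame: (300162863/30000) × (48) = 300162863/625 ≈ 480260.581 → 480261.

frame 480261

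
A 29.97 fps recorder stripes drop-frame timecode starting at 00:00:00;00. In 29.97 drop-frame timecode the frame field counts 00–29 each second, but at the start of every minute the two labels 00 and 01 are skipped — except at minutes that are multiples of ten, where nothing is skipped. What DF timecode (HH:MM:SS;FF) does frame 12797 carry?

Each 10-minute DF block holds 10 × 60 × 30 − 9 × 2 = 17982 frames. 12797 ÷ 17982 → 0 full blocks, remainder 12797.
Within the partial block the first minute is 1800 frames and each further minute 1798, so 7 further minute boundaries passed. Total skipped labels = 18 × 0 + 2 × 7 = 14.
Non-drop label index = 12797 + 14 = 12811; at 30 labels/s that is 00:07:07:01, i.e. DF 00:07:07;01.

00:07:07;01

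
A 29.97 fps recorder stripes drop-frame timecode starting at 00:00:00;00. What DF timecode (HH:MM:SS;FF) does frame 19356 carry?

00:10:45;24

Each 10-minute DF block holds 10 × 60 × 30 − 9 × 2 = 17982 frames. 19356 ÷ 17982 → 1 full block, remainder 1374.
Within the partial block the first minute is 1800 frames and each further minute 1798, so 0 further minute boundaries passed. Total skipped labels = 18 × 1 + 2 × 0 = 18.
Non-drop label index = 19356 + 18 = 19374; at 30 labels/s that is 00:10:45:24, i.e. DF 00:10:45;24.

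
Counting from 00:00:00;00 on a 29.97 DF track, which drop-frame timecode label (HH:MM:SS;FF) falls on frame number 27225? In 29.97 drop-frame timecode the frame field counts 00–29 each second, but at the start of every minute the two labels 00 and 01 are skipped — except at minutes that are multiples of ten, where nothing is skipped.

00:15:08;13

Each 10-minute DF block holds 10 × 60 × 30 − 9 × 2 = 17982 frames. 27225 ÷ 17982 → 1 full block, remainder 9243.
Within the partial block the first minute is 1800 frames and each further minute 1798, so 5 further minute boundaries passed. Total skipped labels = 18 × 1 + 2 × 5 = 28.
Non-drop label index = 27225 + 28 = 27253; at 30 labels/s that is 00:15:08:13, i.e. DF 00:15:08;13.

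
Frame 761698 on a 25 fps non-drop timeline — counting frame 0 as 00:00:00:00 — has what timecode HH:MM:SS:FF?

08:27:47:23

761698 ÷ 25 = 30467 full seconds, remainder 23 frames.
30467 s = 8 h 27 min 47 s.
Timecode: 08:27:47:23.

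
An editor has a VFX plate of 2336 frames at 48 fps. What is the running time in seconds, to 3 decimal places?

48.667 seconds

Running time = 2336 × 1/48 = 146/3 s ≈ 48.667 s.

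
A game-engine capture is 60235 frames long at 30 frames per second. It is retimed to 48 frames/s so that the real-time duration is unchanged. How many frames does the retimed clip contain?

96376 frames

Target frames = source frames × (target rate / source rate) = 60235 × (48)/(30) = 60235 × 8/5 = 96376.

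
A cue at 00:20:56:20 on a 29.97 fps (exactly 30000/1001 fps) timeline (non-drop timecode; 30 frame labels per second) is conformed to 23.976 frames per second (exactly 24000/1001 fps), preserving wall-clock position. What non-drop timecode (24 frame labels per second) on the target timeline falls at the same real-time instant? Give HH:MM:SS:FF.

00:20:56:16

Source frame index: (0×3600 + 20×60 + 56) × 30 + 20 = 37700.
Real time: 37700 / (30000/1001) = 377377/300 s.
Target frame: (377377/300) × (24000/1001) = 30160.
At 24 labels/s: frame 30160 → 00:20:56:16.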